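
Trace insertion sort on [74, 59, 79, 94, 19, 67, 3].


Initial: [74, 59, 79, 94, 19, 67, 3]
Insert 59: [59, 74, 79, 94, 19, 67, 3]
Insert 79: [59, 74, 79, 94, 19, 67, 3]
Insert 94: [59, 74, 79, 94, 19, 67, 3]
Insert 19: [19, 59, 74, 79, 94, 67, 3]
Insert 67: [19, 59, 67, 74, 79, 94, 3]
Insert 3: [3, 19, 59, 67, 74, 79, 94]

Sorted: [3, 19, 59, 67, 74, 79, 94]


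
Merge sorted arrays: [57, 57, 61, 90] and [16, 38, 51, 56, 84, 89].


Take 16 from B
Take 38 from B
Take 51 from B
Take 56 from B
Take 57 from A
Take 57 from A
Take 61 from A
Take 84 from B
Take 89 from B

Merged: [16, 38, 51, 56, 57, 57, 61, 84, 89, 90]


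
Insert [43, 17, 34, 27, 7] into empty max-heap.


Insert 43: [43]
Insert 17: [43, 17]
Insert 34: [43, 17, 34]
Insert 27: [43, 27, 34, 17]
Insert 7: [43, 27, 34, 17, 7]

Final heap: [43, 27, 34, 17, 7]


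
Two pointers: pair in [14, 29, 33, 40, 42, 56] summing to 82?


lo=0(14)+hi=5(56)=70
lo=1(29)+hi=5(56)=85
lo=1(29)+hi=4(42)=71
lo=2(33)+hi=4(42)=75
lo=3(40)+hi=4(42)=82

Yes: 40+42=82


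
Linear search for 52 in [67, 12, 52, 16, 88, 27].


i=0: 67!=52
i=1: 12!=52
i=2: 52==52 found!

Found at 2, 3 comps


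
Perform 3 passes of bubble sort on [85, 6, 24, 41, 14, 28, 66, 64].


Initial: [85, 6, 24, 41, 14, 28, 66, 64]
Pass 1: [6, 24, 41, 14, 28, 66, 64, 85] (7 swaps)
Pass 2: [6, 24, 14, 28, 41, 64, 66, 85] (3 swaps)
Pass 3: [6, 14, 24, 28, 41, 64, 66, 85] (1 swaps)

After 3 passes: [6, 14, 24, 28, 41, 64, 66, 85]


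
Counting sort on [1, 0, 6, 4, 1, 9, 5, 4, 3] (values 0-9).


Input: [1, 0, 6, 4, 1, 9, 5, 4, 3]
Counts: [1, 2, 0, 1, 2, 1, 1, 0, 0, 1]

Sorted: [0, 1, 1, 3, 4, 4, 5, 6, 9]


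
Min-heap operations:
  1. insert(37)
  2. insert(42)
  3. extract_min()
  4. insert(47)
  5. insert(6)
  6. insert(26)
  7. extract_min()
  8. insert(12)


insert(37) -> [37]
insert(42) -> [37, 42]
extract_min()->37, [42]
insert(47) -> [42, 47]
insert(6) -> [6, 47, 42]
insert(26) -> [6, 26, 42, 47]
extract_min()->6, [26, 47, 42]
insert(12) -> [12, 26, 42, 47]

Final heap: [12, 26, 42, 47]


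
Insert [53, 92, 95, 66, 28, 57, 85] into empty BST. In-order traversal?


Insert 53: root
Insert 92: R from 53
Insert 95: R from 53 -> R from 92
Insert 66: R from 53 -> L from 92
Insert 28: L from 53
Insert 57: R from 53 -> L from 92 -> L from 66
Insert 85: R from 53 -> L from 92 -> R from 66

In-order: [28, 53, 57, 66, 85, 92, 95]


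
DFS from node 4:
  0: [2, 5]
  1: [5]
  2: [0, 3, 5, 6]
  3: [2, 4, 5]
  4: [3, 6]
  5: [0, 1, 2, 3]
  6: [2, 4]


Visit 4, push [6, 3]
Visit 3, push [5, 2]
Visit 2, push [6, 5, 0]
Visit 0, push [5]
Visit 5, push [1]
Visit 1, push []
Visit 6, push []

DFS order: [4, 3, 2, 0, 5, 1, 6]


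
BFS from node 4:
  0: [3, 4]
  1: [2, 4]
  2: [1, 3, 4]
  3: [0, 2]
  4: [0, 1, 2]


Visit 4, enqueue [0, 1, 2]
Visit 0, enqueue [3]
Visit 1, enqueue []
Visit 2, enqueue []
Visit 3, enqueue []

BFS order: [4, 0, 1, 2, 3]


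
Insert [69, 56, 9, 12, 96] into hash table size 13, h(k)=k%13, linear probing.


Insert 69: h=4 -> slot 4
Insert 56: h=4, 1 probes -> slot 5
Insert 9: h=9 -> slot 9
Insert 12: h=12 -> slot 12
Insert 96: h=5, 1 probes -> slot 6

Table: [None, None, None, None, 69, 56, 96, None, None, 9, None, None, 12]


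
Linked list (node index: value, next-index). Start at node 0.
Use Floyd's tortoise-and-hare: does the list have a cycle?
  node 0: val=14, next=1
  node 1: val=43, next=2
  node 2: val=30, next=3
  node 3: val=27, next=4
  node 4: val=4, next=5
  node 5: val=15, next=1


Floyd's tortoise (slow, +1) and hare (fast, +2):
  init: slow=0, fast=0
  step 1: slow=1, fast=2
  step 2: slow=2, fast=4
  step 3: slow=3, fast=1
  step 4: slow=4, fast=3
  step 5: slow=5, fast=5
  slow == fast at node 5: cycle detected

Cycle: yes


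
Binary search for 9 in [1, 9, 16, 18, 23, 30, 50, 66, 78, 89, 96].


Step 1: lo=0, hi=10, mid=5, val=30
Step 2: lo=0, hi=4, mid=2, val=16
Step 3: lo=0, hi=1, mid=0, val=1
Step 4: lo=1, hi=1, mid=1, val=9

Found at index 1


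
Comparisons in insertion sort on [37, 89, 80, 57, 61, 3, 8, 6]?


Algorithm: insertion sort
Input: [37, 89, 80, 57, 61, 3, 8, 6]
Sorted: [3, 6, 8, 37, 57, 61, 80, 89]

27


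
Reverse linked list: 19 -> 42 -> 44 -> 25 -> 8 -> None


Step 1: curr=19, set curr.next=prev(None) | reversed so far: 19
Step 2: curr=42, set curr.next=prev(19) | reversed so far: 42 -> 19
Step 3: curr=44, set curr.next=prev(42) | reversed so far: 44 -> 42 -> 19
Step 4: curr=25, set curr.next=prev(44) | reversed so far: 25 -> 44 -> 42 -> 19
Step 5: curr=8, set curr.next=prev(25) | reversed so far: 8 -> 25 -> 44 -> 42 -> 19

8 -> 25 -> 44 -> 42 -> 19 -> None


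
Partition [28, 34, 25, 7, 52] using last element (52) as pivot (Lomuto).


Pivot: 52
  28 <= 52: advance i (no swap)
  34 <= 52: advance i (no swap)
  25 <= 52: advance i (no swap)
  7 <= 52: advance i (no swap)
Place pivot at 4: [28, 34, 25, 7, 52]

Partitioned: [28, 34, 25, 7, 52]


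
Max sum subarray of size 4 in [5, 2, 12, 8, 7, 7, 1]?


[0:4]: 27
[1:5]: 29
[2:6]: 34
[3:7]: 23

Max: 34 at [2:6]


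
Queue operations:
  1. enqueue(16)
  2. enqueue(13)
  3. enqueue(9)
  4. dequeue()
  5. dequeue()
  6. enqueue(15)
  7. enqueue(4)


enqueue(16) -> [16]
enqueue(13) -> [16, 13]
enqueue(9) -> [16, 13, 9]
dequeue()->16, [13, 9]
dequeue()->13, [9]
enqueue(15) -> [9, 15]
enqueue(4) -> [9, 15, 4]

Final queue: [9, 15, 4]


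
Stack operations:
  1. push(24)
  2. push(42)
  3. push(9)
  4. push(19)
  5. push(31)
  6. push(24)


push(24) -> [24]
push(42) -> [24, 42]
push(9) -> [24, 42, 9]
push(19) -> [24, 42, 9, 19]
push(31) -> [24, 42, 9, 19, 31]
push(24) -> [24, 42, 9, 19, 31, 24]

Final stack: [24, 42, 9, 19, 31, 24]


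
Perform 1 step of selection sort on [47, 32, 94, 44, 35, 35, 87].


Initial: [47, 32, 94, 44, 35, 35, 87]
Step 1: min=32 at 1
  Swap: [32, 47, 94, 44, 35, 35, 87]

After 1 step: [32, 47, 94, 44, 35, 35, 87]


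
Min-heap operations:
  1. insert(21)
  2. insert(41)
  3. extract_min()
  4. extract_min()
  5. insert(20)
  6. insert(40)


insert(21) -> [21]
insert(41) -> [21, 41]
extract_min()->21, [41]
extract_min()->41, []
insert(20) -> [20]
insert(40) -> [20, 40]

Final heap: [20, 40]


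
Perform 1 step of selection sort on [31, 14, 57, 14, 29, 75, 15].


Initial: [31, 14, 57, 14, 29, 75, 15]
Step 1: min=14 at 1
  Swap: [14, 31, 57, 14, 29, 75, 15]

After 1 step: [14, 31, 57, 14, 29, 75, 15]


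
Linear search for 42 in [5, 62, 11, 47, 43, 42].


i=0: 5!=42
i=1: 62!=42
i=2: 11!=42
i=3: 47!=42
i=4: 43!=42
i=5: 42==42 found!

Found at 5, 6 comps


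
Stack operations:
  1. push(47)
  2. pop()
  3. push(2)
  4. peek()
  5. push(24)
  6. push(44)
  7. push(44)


push(47) -> [47]
pop()->47, []
push(2) -> [2]
peek()->2
push(24) -> [2, 24]
push(44) -> [2, 24, 44]
push(44) -> [2, 24, 44, 44]

Final stack: [2, 24, 44, 44]


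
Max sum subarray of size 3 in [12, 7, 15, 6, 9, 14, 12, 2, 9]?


[0:3]: 34
[1:4]: 28
[2:5]: 30
[3:6]: 29
[4:7]: 35
[5:8]: 28
[6:9]: 23

Max: 35 at [4:7]


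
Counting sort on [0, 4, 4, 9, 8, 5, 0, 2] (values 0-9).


Input: [0, 4, 4, 9, 8, 5, 0, 2]
Counts: [2, 0, 1, 0, 2, 1, 0, 0, 1, 1]

Sorted: [0, 0, 2, 4, 4, 5, 8, 9]


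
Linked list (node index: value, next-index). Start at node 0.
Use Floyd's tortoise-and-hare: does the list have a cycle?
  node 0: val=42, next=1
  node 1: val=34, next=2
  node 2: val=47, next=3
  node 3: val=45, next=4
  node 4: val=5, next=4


Floyd's tortoise (slow, +1) and hare (fast, +2):
  init: slow=0, fast=0
  step 1: slow=1, fast=2
  step 2: slow=2, fast=4
  step 3: slow=3, fast=4
  step 4: slow=4, fast=4
  slow == fast at node 4: cycle detected

Cycle: yes


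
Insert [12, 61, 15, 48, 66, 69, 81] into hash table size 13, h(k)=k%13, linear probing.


Insert 12: h=12 -> slot 12
Insert 61: h=9 -> slot 9
Insert 15: h=2 -> slot 2
Insert 48: h=9, 1 probes -> slot 10
Insert 66: h=1 -> slot 1
Insert 69: h=4 -> slot 4
Insert 81: h=3 -> slot 3

Table: [None, 66, 15, 81, 69, None, None, None, None, 61, 48, None, 12]


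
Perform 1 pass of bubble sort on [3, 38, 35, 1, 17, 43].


Initial: [3, 38, 35, 1, 17, 43]
Pass 1: [3, 35, 1, 17, 38, 43] (3 swaps)

After 1 pass: [3, 35, 1, 17, 38, 43]


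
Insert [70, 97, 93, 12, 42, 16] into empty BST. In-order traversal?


Insert 70: root
Insert 97: R from 70
Insert 93: R from 70 -> L from 97
Insert 12: L from 70
Insert 42: L from 70 -> R from 12
Insert 16: L from 70 -> R from 12 -> L from 42

In-order: [12, 16, 42, 70, 93, 97]


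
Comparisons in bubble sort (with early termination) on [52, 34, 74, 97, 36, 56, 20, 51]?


Algorithm: bubble sort (with early termination)
Input: [52, 34, 74, 97, 36, 56, 20, 51]
Sorted: [20, 34, 36, 51, 52, 56, 74, 97]

28


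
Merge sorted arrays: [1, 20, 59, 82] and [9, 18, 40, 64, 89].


Take 1 from A
Take 9 from B
Take 18 from B
Take 20 from A
Take 40 from B
Take 59 from A
Take 64 from B
Take 82 from A

Merged: [1, 9, 18, 20, 40, 59, 64, 82, 89]


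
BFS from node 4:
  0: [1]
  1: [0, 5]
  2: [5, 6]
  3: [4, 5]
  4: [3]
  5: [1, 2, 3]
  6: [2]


Visit 4, enqueue [3]
Visit 3, enqueue [5]
Visit 5, enqueue [1, 2]
Visit 1, enqueue [0]
Visit 2, enqueue [6]
Visit 0, enqueue []
Visit 6, enqueue []

BFS order: [4, 3, 5, 1, 2, 0, 6]


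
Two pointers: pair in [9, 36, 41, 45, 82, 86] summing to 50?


lo=0(9)+hi=5(86)=95
lo=0(9)+hi=4(82)=91
lo=0(9)+hi=3(45)=54
lo=0(9)+hi=2(41)=50

Yes: 9+41=50


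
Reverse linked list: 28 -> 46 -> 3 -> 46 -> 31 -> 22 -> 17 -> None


Step 1: curr=28, set curr.next=prev(None) | reversed so far: 28
Step 2: curr=46, set curr.next=prev(28) | reversed so far: 46 -> 28
Step 3: curr=3, set curr.next=prev(46) | reversed so far: 3 -> 46 -> 28
Step 4: curr=46, set curr.next=prev(3) | reversed so far: 46 -> 3 -> 46 -> 28
Step 5: curr=31, set curr.next=prev(46) | reversed so far: 31 -> 46 -> 3 -> 46 -> 28
Step 6: curr=22, set curr.next=prev(31) | reversed so far: 22 -> 31 -> 46 -> 3 -> 46 -> 28
Step 7: curr=17, set curr.next=prev(22) | reversed so far: 17 -> 22 -> 31 -> 46 -> 3 -> 46 -> 28

17 -> 22 -> 31 -> 46 -> 3 -> 46 -> 28 -> None


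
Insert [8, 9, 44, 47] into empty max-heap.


Insert 8: [8]
Insert 9: [9, 8]
Insert 44: [44, 8, 9]
Insert 47: [47, 44, 9, 8]

Final heap: [47, 44, 9, 8]


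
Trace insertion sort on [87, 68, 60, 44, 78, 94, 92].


Initial: [87, 68, 60, 44, 78, 94, 92]
Insert 68: [68, 87, 60, 44, 78, 94, 92]
Insert 60: [60, 68, 87, 44, 78, 94, 92]
Insert 44: [44, 60, 68, 87, 78, 94, 92]
Insert 78: [44, 60, 68, 78, 87, 94, 92]
Insert 94: [44, 60, 68, 78, 87, 94, 92]
Insert 92: [44, 60, 68, 78, 87, 92, 94]

Sorted: [44, 60, 68, 78, 87, 92, 94]


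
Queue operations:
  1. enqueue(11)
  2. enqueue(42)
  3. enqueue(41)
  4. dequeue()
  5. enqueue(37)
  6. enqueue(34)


enqueue(11) -> [11]
enqueue(42) -> [11, 42]
enqueue(41) -> [11, 42, 41]
dequeue()->11, [42, 41]
enqueue(37) -> [42, 41, 37]
enqueue(34) -> [42, 41, 37, 34]

Final queue: [42, 41, 37, 34]


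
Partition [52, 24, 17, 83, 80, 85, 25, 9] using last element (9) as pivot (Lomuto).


Pivot: 9
Place pivot at 0: [9, 24, 17, 83, 80, 85, 25, 52]

Partitioned: [9, 24, 17, 83, 80, 85, 25, 52]


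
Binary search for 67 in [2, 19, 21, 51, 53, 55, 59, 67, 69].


Step 1: lo=0, hi=8, mid=4, val=53
Step 2: lo=5, hi=8, mid=6, val=59
Step 3: lo=7, hi=8, mid=7, val=67

Found at index 7


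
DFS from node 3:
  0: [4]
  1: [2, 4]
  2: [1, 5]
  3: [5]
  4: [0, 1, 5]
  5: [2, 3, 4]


Visit 3, push [5]
Visit 5, push [4, 2]
Visit 2, push [1]
Visit 1, push [4]
Visit 4, push [0]
Visit 0, push []

DFS order: [3, 5, 2, 1, 4, 0]


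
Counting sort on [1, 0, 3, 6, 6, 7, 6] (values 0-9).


Input: [1, 0, 3, 6, 6, 7, 6]
Counts: [1, 1, 0, 1, 0, 0, 3, 1, 0, 0]

Sorted: [0, 1, 3, 6, 6, 6, 7]


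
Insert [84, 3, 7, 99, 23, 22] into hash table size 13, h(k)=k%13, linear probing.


Insert 84: h=6 -> slot 6
Insert 3: h=3 -> slot 3
Insert 7: h=7 -> slot 7
Insert 99: h=8 -> slot 8
Insert 23: h=10 -> slot 10
Insert 22: h=9 -> slot 9

Table: [None, None, None, 3, None, None, 84, 7, 99, 22, 23, None, None]


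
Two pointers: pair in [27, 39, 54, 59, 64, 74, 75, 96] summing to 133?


lo=0(27)+hi=7(96)=123
lo=1(39)+hi=7(96)=135
lo=1(39)+hi=6(75)=114
lo=2(54)+hi=6(75)=129
lo=3(59)+hi=6(75)=134
lo=3(59)+hi=5(74)=133

Yes: 59+74=133


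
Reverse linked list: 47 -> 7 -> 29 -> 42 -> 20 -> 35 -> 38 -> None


Step 1: curr=47, set curr.next=prev(None) | reversed so far: 47
Step 2: curr=7, set curr.next=prev(47) | reversed so far: 7 -> 47
Step 3: curr=29, set curr.next=prev(7) | reversed so far: 29 -> 7 -> 47
Step 4: curr=42, set curr.next=prev(29) | reversed so far: 42 -> 29 -> 7 -> 47
Step 5: curr=20, set curr.next=prev(42) | reversed so far: 20 -> 42 -> 29 -> 7 -> 47
Step 6: curr=35, set curr.next=prev(20) | reversed so far: 35 -> 20 -> 42 -> 29 -> 7 -> 47
Step 7: curr=38, set curr.next=prev(35) | reversed so far: 38 -> 35 -> 20 -> 42 -> 29 -> 7 -> 47

38 -> 35 -> 20 -> 42 -> 29 -> 7 -> 47 -> None


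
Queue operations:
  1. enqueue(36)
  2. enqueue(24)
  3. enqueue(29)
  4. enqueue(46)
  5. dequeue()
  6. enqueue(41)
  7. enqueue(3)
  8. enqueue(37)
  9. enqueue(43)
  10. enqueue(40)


enqueue(36) -> [36]
enqueue(24) -> [36, 24]
enqueue(29) -> [36, 24, 29]
enqueue(46) -> [36, 24, 29, 46]
dequeue()->36, [24, 29, 46]
enqueue(41) -> [24, 29, 46, 41]
enqueue(3) -> [24, 29, 46, 41, 3]
enqueue(37) -> [24, 29, 46, 41, 3, 37]
enqueue(43) -> [24, 29, 46, 41, 3, 37, 43]
enqueue(40) -> [24, 29, 46, 41, 3, 37, 43, 40]

Final queue: [24, 29, 46, 41, 3, 37, 43, 40]


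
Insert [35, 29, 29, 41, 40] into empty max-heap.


Insert 35: [35]
Insert 29: [35, 29]
Insert 29: [35, 29, 29]
Insert 41: [41, 35, 29, 29]
Insert 40: [41, 40, 29, 29, 35]

Final heap: [41, 40, 29, 29, 35]


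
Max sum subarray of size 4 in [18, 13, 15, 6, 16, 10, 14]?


[0:4]: 52
[1:5]: 50
[2:6]: 47
[3:7]: 46

Max: 52 at [0:4]


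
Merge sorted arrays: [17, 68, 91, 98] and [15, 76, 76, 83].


Take 15 from B
Take 17 from A
Take 68 from A
Take 76 from B
Take 76 from B
Take 83 from B

Merged: [15, 17, 68, 76, 76, 83, 91, 98]


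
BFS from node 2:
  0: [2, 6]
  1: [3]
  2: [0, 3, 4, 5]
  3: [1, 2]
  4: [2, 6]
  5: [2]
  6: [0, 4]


Visit 2, enqueue [0, 3, 4, 5]
Visit 0, enqueue [6]
Visit 3, enqueue [1]
Visit 4, enqueue []
Visit 5, enqueue []
Visit 6, enqueue []
Visit 1, enqueue []

BFS order: [2, 0, 3, 4, 5, 6, 1]


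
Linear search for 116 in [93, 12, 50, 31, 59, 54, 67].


i=0: 93!=116
i=1: 12!=116
i=2: 50!=116
i=3: 31!=116
i=4: 59!=116
i=5: 54!=116
i=6: 67!=116

Not found, 7 comps


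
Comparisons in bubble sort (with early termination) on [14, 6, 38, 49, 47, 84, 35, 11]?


Algorithm: bubble sort (with early termination)
Input: [14, 6, 38, 49, 47, 84, 35, 11]
Sorted: [6, 11, 14, 35, 38, 47, 49, 84]

28


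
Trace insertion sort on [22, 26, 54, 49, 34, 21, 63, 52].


Initial: [22, 26, 54, 49, 34, 21, 63, 52]
Insert 26: [22, 26, 54, 49, 34, 21, 63, 52]
Insert 54: [22, 26, 54, 49, 34, 21, 63, 52]
Insert 49: [22, 26, 49, 54, 34, 21, 63, 52]
Insert 34: [22, 26, 34, 49, 54, 21, 63, 52]
Insert 21: [21, 22, 26, 34, 49, 54, 63, 52]
Insert 63: [21, 22, 26, 34, 49, 54, 63, 52]
Insert 52: [21, 22, 26, 34, 49, 52, 54, 63]

Sorted: [21, 22, 26, 34, 49, 52, 54, 63]


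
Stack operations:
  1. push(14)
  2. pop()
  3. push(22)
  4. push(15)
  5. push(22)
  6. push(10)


push(14) -> [14]
pop()->14, []
push(22) -> [22]
push(15) -> [22, 15]
push(22) -> [22, 15, 22]
push(10) -> [22, 15, 22, 10]

Final stack: [22, 15, 22, 10]


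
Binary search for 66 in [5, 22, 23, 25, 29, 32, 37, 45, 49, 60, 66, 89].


Step 1: lo=0, hi=11, mid=5, val=32
Step 2: lo=6, hi=11, mid=8, val=49
Step 3: lo=9, hi=11, mid=10, val=66

Found at index 10


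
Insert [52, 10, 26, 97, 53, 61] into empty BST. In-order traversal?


Insert 52: root
Insert 10: L from 52
Insert 26: L from 52 -> R from 10
Insert 97: R from 52
Insert 53: R from 52 -> L from 97
Insert 61: R from 52 -> L from 97 -> R from 53

In-order: [10, 26, 52, 53, 61, 97]


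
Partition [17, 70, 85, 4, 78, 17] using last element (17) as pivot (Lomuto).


Pivot: 17
  17 <= 17: advance i (no swap)
  4 <= 17: swap -> [17, 4, 85, 70, 78, 17]
Place pivot at 2: [17, 4, 17, 70, 78, 85]

Partitioned: [17, 4, 17, 70, 78, 85]


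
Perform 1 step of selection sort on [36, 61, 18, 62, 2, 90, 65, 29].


Initial: [36, 61, 18, 62, 2, 90, 65, 29]
Step 1: min=2 at 4
  Swap: [2, 61, 18, 62, 36, 90, 65, 29]

After 1 step: [2, 61, 18, 62, 36, 90, 65, 29]


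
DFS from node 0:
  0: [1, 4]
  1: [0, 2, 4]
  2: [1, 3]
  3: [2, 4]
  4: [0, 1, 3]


Visit 0, push [4, 1]
Visit 1, push [4, 2]
Visit 2, push [3]
Visit 3, push [4]
Visit 4, push []

DFS order: [0, 1, 2, 3, 4]


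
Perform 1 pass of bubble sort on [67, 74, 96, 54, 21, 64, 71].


Initial: [67, 74, 96, 54, 21, 64, 71]
Pass 1: [67, 74, 54, 21, 64, 71, 96] (4 swaps)

After 1 pass: [67, 74, 54, 21, 64, 71, 96]


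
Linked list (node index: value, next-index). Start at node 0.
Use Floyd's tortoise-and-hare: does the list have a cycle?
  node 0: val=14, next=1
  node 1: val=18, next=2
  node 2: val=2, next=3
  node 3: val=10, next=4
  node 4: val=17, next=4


Floyd's tortoise (slow, +1) and hare (fast, +2):
  init: slow=0, fast=0
  step 1: slow=1, fast=2
  step 2: slow=2, fast=4
  step 3: slow=3, fast=4
  step 4: slow=4, fast=4
  slow == fast at node 4: cycle detected

Cycle: yes


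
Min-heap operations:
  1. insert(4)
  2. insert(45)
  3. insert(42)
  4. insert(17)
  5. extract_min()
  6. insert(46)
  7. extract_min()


insert(4) -> [4]
insert(45) -> [4, 45]
insert(42) -> [4, 45, 42]
insert(17) -> [4, 17, 42, 45]
extract_min()->4, [17, 45, 42]
insert(46) -> [17, 45, 42, 46]
extract_min()->17, [42, 45, 46]

Final heap: [42, 45, 46]


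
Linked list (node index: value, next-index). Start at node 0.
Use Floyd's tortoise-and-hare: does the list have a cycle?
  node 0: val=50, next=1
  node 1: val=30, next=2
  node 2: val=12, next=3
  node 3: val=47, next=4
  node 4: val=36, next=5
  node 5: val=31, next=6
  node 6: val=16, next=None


Floyd's tortoise (slow, +1) and hare (fast, +2):
  init: slow=0, fast=0
  step 1: slow=1, fast=2
  step 2: slow=2, fast=4
  step 3: slow=3, fast=6
  step 4: fast -> None, no cycle

Cycle: no


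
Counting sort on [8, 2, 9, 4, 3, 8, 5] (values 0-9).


Input: [8, 2, 9, 4, 3, 8, 5]
Counts: [0, 0, 1, 1, 1, 1, 0, 0, 2, 1]

Sorted: [2, 3, 4, 5, 8, 8, 9]


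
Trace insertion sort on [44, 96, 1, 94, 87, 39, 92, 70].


Initial: [44, 96, 1, 94, 87, 39, 92, 70]
Insert 96: [44, 96, 1, 94, 87, 39, 92, 70]
Insert 1: [1, 44, 96, 94, 87, 39, 92, 70]
Insert 94: [1, 44, 94, 96, 87, 39, 92, 70]
Insert 87: [1, 44, 87, 94, 96, 39, 92, 70]
Insert 39: [1, 39, 44, 87, 94, 96, 92, 70]
Insert 92: [1, 39, 44, 87, 92, 94, 96, 70]
Insert 70: [1, 39, 44, 70, 87, 92, 94, 96]

Sorted: [1, 39, 44, 70, 87, 92, 94, 96]


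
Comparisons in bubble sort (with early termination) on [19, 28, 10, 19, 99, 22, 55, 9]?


Algorithm: bubble sort (with early termination)
Input: [19, 28, 10, 19, 99, 22, 55, 9]
Sorted: [9, 10, 19, 19, 22, 28, 55, 99]

28


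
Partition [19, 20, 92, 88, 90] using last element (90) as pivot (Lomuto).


Pivot: 90
  19 <= 90: advance i (no swap)
  20 <= 90: advance i (no swap)
  88 <= 90: swap -> [19, 20, 88, 92, 90]
Place pivot at 3: [19, 20, 88, 90, 92]

Partitioned: [19, 20, 88, 90, 92]


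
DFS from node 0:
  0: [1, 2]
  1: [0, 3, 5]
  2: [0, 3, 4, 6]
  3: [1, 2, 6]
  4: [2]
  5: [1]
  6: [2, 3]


Visit 0, push [2, 1]
Visit 1, push [5, 3]
Visit 3, push [6, 2]
Visit 2, push [6, 4]
Visit 4, push []
Visit 6, push []
Visit 5, push []

DFS order: [0, 1, 3, 2, 4, 6, 5]


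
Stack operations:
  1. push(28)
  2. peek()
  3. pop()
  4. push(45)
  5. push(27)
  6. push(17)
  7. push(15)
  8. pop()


push(28) -> [28]
peek()->28
pop()->28, []
push(45) -> [45]
push(27) -> [45, 27]
push(17) -> [45, 27, 17]
push(15) -> [45, 27, 17, 15]
pop()->15, [45, 27, 17]

Final stack: [45, 27, 17]


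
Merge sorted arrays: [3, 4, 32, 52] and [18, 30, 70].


Take 3 from A
Take 4 from A
Take 18 from B
Take 30 from B
Take 32 from A
Take 52 from A

Merged: [3, 4, 18, 30, 32, 52, 70]


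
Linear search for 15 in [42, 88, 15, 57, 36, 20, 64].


i=0: 42!=15
i=1: 88!=15
i=2: 15==15 found!

Found at 2, 3 comps


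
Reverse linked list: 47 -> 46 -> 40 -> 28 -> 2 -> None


Step 1: curr=47, set curr.next=prev(None) | reversed so far: 47
Step 2: curr=46, set curr.next=prev(47) | reversed so far: 46 -> 47
Step 3: curr=40, set curr.next=prev(46) | reversed so far: 40 -> 46 -> 47
Step 4: curr=28, set curr.next=prev(40) | reversed so far: 28 -> 40 -> 46 -> 47
Step 5: curr=2, set curr.next=prev(28) | reversed so far: 2 -> 28 -> 40 -> 46 -> 47

2 -> 28 -> 40 -> 46 -> 47 -> None


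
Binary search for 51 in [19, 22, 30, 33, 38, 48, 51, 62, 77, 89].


Step 1: lo=0, hi=9, mid=4, val=38
Step 2: lo=5, hi=9, mid=7, val=62
Step 3: lo=5, hi=6, mid=5, val=48
Step 4: lo=6, hi=6, mid=6, val=51

Found at index 6


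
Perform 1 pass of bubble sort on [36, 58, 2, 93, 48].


Initial: [36, 58, 2, 93, 48]
Pass 1: [36, 2, 58, 48, 93] (2 swaps)

After 1 pass: [36, 2, 58, 48, 93]


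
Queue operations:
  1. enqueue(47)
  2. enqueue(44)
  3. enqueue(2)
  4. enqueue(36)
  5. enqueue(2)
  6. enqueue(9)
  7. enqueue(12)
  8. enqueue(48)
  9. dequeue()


enqueue(47) -> [47]
enqueue(44) -> [47, 44]
enqueue(2) -> [47, 44, 2]
enqueue(36) -> [47, 44, 2, 36]
enqueue(2) -> [47, 44, 2, 36, 2]
enqueue(9) -> [47, 44, 2, 36, 2, 9]
enqueue(12) -> [47, 44, 2, 36, 2, 9, 12]
enqueue(48) -> [47, 44, 2, 36, 2, 9, 12, 48]
dequeue()->47, [44, 2, 36, 2, 9, 12, 48]

Final queue: [44, 2, 36, 2, 9, 12, 48]


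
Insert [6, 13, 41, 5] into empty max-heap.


Insert 6: [6]
Insert 13: [13, 6]
Insert 41: [41, 6, 13]
Insert 5: [41, 6, 13, 5]

Final heap: [41, 6, 13, 5]


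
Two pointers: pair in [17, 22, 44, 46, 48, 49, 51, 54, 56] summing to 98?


lo=0(17)+hi=8(56)=73
lo=1(22)+hi=8(56)=78
lo=2(44)+hi=8(56)=100
lo=2(44)+hi=7(54)=98

Yes: 44+54=98


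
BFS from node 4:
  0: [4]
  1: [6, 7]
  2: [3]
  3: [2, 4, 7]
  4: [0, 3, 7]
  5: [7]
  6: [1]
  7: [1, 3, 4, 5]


Visit 4, enqueue [0, 3, 7]
Visit 0, enqueue []
Visit 3, enqueue [2]
Visit 7, enqueue [1, 5]
Visit 2, enqueue []
Visit 1, enqueue [6]
Visit 5, enqueue []
Visit 6, enqueue []

BFS order: [4, 0, 3, 7, 2, 1, 5, 6]


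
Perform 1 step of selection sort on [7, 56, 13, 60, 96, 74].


Initial: [7, 56, 13, 60, 96, 74]
Step 1: min=7 at 0
  Swap: [7, 56, 13, 60, 96, 74]

After 1 step: [7, 56, 13, 60, 96, 74]


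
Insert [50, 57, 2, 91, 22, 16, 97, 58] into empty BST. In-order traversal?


Insert 50: root
Insert 57: R from 50
Insert 2: L from 50
Insert 91: R from 50 -> R from 57
Insert 22: L from 50 -> R from 2
Insert 16: L from 50 -> R from 2 -> L from 22
Insert 97: R from 50 -> R from 57 -> R from 91
Insert 58: R from 50 -> R from 57 -> L from 91

In-order: [2, 16, 22, 50, 57, 58, 91, 97]


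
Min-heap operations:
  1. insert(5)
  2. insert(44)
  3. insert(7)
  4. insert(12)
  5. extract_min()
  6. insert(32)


insert(5) -> [5]
insert(44) -> [5, 44]
insert(7) -> [5, 44, 7]
insert(12) -> [5, 12, 7, 44]
extract_min()->5, [7, 12, 44]
insert(32) -> [7, 12, 44, 32]

Final heap: [7, 12, 44, 32]


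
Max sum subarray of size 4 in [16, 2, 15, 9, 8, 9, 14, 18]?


[0:4]: 42
[1:5]: 34
[2:6]: 41
[3:7]: 40
[4:8]: 49

Max: 49 at [4:8]


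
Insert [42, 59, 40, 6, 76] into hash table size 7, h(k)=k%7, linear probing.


Insert 42: h=0 -> slot 0
Insert 59: h=3 -> slot 3
Insert 40: h=5 -> slot 5
Insert 6: h=6 -> slot 6
Insert 76: h=6, 2 probes -> slot 1

Table: [42, 76, None, 59, None, 40, 6]


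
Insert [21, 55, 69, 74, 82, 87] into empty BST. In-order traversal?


Insert 21: root
Insert 55: R from 21
Insert 69: R from 21 -> R from 55
Insert 74: R from 21 -> R from 55 -> R from 69
Insert 82: R from 21 -> R from 55 -> R from 69 -> R from 74
Insert 87: R from 21 -> R from 55 -> R from 69 -> R from 74 -> R from 82

In-order: [21, 55, 69, 74, 82, 87]


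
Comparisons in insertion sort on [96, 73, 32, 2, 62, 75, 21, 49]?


Algorithm: insertion sort
Input: [96, 73, 32, 2, 62, 75, 21, 49]
Sorted: [2, 21, 32, 49, 62, 73, 75, 96]

22


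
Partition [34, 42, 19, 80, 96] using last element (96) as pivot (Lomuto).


Pivot: 96
  34 <= 96: advance i (no swap)
  42 <= 96: advance i (no swap)
  19 <= 96: advance i (no swap)
  80 <= 96: advance i (no swap)
Place pivot at 4: [34, 42, 19, 80, 96]

Partitioned: [34, 42, 19, 80, 96]


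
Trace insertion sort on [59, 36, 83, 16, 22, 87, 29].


Initial: [59, 36, 83, 16, 22, 87, 29]
Insert 36: [36, 59, 83, 16, 22, 87, 29]
Insert 83: [36, 59, 83, 16, 22, 87, 29]
Insert 16: [16, 36, 59, 83, 22, 87, 29]
Insert 22: [16, 22, 36, 59, 83, 87, 29]
Insert 87: [16, 22, 36, 59, 83, 87, 29]
Insert 29: [16, 22, 29, 36, 59, 83, 87]

Sorted: [16, 22, 29, 36, 59, 83, 87]


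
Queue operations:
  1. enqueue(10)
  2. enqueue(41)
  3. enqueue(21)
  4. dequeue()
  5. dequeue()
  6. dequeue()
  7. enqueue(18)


enqueue(10) -> [10]
enqueue(41) -> [10, 41]
enqueue(21) -> [10, 41, 21]
dequeue()->10, [41, 21]
dequeue()->41, [21]
dequeue()->21, []
enqueue(18) -> [18]

Final queue: [18]


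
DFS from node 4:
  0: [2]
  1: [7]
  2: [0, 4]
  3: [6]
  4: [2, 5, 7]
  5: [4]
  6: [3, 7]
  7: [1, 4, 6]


Visit 4, push [7, 5, 2]
Visit 2, push [0]
Visit 0, push []
Visit 5, push []
Visit 7, push [6, 1]
Visit 1, push []
Visit 6, push [3]
Visit 3, push []

DFS order: [4, 2, 0, 5, 7, 1, 6, 3]


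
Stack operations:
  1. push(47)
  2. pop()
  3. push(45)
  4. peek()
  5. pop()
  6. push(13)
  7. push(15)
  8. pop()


push(47) -> [47]
pop()->47, []
push(45) -> [45]
peek()->45
pop()->45, []
push(13) -> [13]
push(15) -> [13, 15]
pop()->15, [13]

Final stack: [13]


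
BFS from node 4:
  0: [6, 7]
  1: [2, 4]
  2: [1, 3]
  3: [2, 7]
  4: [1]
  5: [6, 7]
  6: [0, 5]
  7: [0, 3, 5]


Visit 4, enqueue [1]
Visit 1, enqueue [2]
Visit 2, enqueue [3]
Visit 3, enqueue [7]
Visit 7, enqueue [0, 5]
Visit 0, enqueue [6]
Visit 5, enqueue []
Visit 6, enqueue []

BFS order: [4, 1, 2, 3, 7, 0, 5, 6]


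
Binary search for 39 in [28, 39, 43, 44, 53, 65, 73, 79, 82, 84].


Step 1: lo=0, hi=9, mid=4, val=53
Step 2: lo=0, hi=3, mid=1, val=39

Found at index 1


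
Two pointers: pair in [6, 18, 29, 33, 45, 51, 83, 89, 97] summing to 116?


lo=0(6)+hi=8(97)=103
lo=1(18)+hi=8(97)=115
lo=2(29)+hi=8(97)=126
lo=2(29)+hi=7(89)=118
lo=2(29)+hi=6(83)=112
lo=3(33)+hi=6(83)=116

Yes: 33+83=116


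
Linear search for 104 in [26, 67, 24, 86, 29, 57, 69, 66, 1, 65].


i=0: 26!=104
i=1: 67!=104
i=2: 24!=104
i=3: 86!=104
i=4: 29!=104
i=5: 57!=104
i=6: 69!=104
i=7: 66!=104
i=8: 1!=104
i=9: 65!=104

Not found, 10 comps


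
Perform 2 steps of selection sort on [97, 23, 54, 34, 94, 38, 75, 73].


Initial: [97, 23, 54, 34, 94, 38, 75, 73]
Step 1: min=23 at 1
  Swap: [23, 97, 54, 34, 94, 38, 75, 73]
Step 2: min=34 at 3
  Swap: [23, 34, 54, 97, 94, 38, 75, 73]

After 2 steps: [23, 34, 54, 97, 94, 38, 75, 73]


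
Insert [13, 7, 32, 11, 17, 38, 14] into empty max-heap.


Insert 13: [13]
Insert 7: [13, 7]
Insert 32: [32, 7, 13]
Insert 11: [32, 11, 13, 7]
Insert 17: [32, 17, 13, 7, 11]
Insert 38: [38, 17, 32, 7, 11, 13]
Insert 14: [38, 17, 32, 7, 11, 13, 14]

Final heap: [38, 17, 32, 7, 11, 13, 14]


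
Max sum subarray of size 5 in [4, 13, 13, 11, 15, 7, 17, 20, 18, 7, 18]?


[0:5]: 56
[1:6]: 59
[2:7]: 63
[3:8]: 70
[4:9]: 77
[5:10]: 69
[6:11]: 80

Max: 80 at [6:11]


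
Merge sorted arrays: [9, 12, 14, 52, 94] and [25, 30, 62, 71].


Take 9 from A
Take 12 from A
Take 14 from A
Take 25 from B
Take 30 from B
Take 52 from A
Take 62 from B
Take 71 from B

Merged: [9, 12, 14, 25, 30, 52, 62, 71, 94]


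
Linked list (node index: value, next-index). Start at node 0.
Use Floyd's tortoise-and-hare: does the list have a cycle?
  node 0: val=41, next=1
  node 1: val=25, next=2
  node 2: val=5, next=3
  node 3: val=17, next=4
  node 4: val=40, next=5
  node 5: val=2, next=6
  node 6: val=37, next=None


Floyd's tortoise (slow, +1) and hare (fast, +2):
  init: slow=0, fast=0
  step 1: slow=1, fast=2
  step 2: slow=2, fast=4
  step 3: slow=3, fast=6
  step 4: fast -> None, no cycle

Cycle: no


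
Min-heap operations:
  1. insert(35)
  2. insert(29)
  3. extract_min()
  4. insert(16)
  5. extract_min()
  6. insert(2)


insert(35) -> [35]
insert(29) -> [29, 35]
extract_min()->29, [35]
insert(16) -> [16, 35]
extract_min()->16, [35]
insert(2) -> [2, 35]

Final heap: [2, 35]


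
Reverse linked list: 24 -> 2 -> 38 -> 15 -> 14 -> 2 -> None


Step 1: curr=24, set curr.next=prev(None) | reversed so far: 24
Step 2: curr=2, set curr.next=prev(24) | reversed so far: 2 -> 24
Step 3: curr=38, set curr.next=prev(2) | reversed so far: 38 -> 2 -> 24
Step 4: curr=15, set curr.next=prev(38) | reversed so far: 15 -> 38 -> 2 -> 24
Step 5: curr=14, set curr.next=prev(15) | reversed so far: 14 -> 15 -> 38 -> 2 -> 24
Step 6: curr=2, set curr.next=prev(14) | reversed so far: 2 -> 14 -> 15 -> 38 -> 2 -> 24

2 -> 14 -> 15 -> 38 -> 2 -> 24 -> None


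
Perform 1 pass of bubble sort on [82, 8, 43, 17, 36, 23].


Initial: [82, 8, 43, 17, 36, 23]
Pass 1: [8, 43, 17, 36, 23, 82] (5 swaps)

After 1 pass: [8, 43, 17, 36, 23, 82]


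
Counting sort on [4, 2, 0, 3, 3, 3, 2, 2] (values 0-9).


Input: [4, 2, 0, 3, 3, 3, 2, 2]
Counts: [1, 0, 3, 3, 1, 0, 0, 0, 0, 0]

Sorted: [0, 2, 2, 2, 3, 3, 3, 4]


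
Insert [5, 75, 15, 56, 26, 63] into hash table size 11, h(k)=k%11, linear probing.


Insert 5: h=5 -> slot 5
Insert 75: h=9 -> slot 9
Insert 15: h=4 -> slot 4
Insert 56: h=1 -> slot 1
Insert 26: h=4, 2 probes -> slot 6
Insert 63: h=8 -> slot 8

Table: [None, 56, None, None, 15, 5, 26, None, 63, 75, None]


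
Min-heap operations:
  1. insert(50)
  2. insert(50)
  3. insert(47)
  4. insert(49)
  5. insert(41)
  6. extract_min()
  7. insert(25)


insert(50) -> [50]
insert(50) -> [50, 50]
insert(47) -> [47, 50, 50]
insert(49) -> [47, 49, 50, 50]
insert(41) -> [41, 47, 50, 50, 49]
extract_min()->41, [47, 49, 50, 50]
insert(25) -> [25, 47, 50, 50, 49]

Final heap: [25, 47, 50, 50, 49]


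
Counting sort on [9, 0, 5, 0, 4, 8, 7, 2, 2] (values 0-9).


Input: [9, 0, 5, 0, 4, 8, 7, 2, 2]
Counts: [2, 0, 2, 0, 1, 1, 0, 1, 1, 1]

Sorted: [0, 0, 2, 2, 4, 5, 7, 8, 9]


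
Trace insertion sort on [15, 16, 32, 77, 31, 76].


Initial: [15, 16, 32, 77, 31, 76]
Insert 16: [15, 16, 32, 77, 31, 76]
Insert 32: [15, 16, 32, 77, 31, 76]
Insert 77: [15, 16, 32, 77, 31, 76]
Insert 31: [15, 16, 31, 32, 77, 76]
Insert 76: [15, 16, 31, 32, 76, 77]

Sorted: [15, 16, 31, 32, 76, 77]


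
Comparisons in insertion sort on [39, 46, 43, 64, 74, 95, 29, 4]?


Algorithm: insertion sort
Input: [39, 46, 43, 64, 74, 95, 29, 4]
Sorted: [4, 29, 39, 43, 46, 64, 74, 95]

19


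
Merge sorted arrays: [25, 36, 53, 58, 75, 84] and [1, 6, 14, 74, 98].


Take 1 from B
Take 6 from B
Take 14 from B
Take 25 from A
Take 36 from A
Take 53 from A
Take 58 from A
Take 74 from B
Take 75 from A
Take 84 from A

Merged: [1, 6, 14, 25, 36, 53, 58, 74, 75, 84, 98]


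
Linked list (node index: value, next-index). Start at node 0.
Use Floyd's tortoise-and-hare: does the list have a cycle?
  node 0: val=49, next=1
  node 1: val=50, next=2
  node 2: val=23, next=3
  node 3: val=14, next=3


Floyd's tortoise (slow, +1) and hare (fast, +2):
  init: slow=0, fast=0
  step 1: slow=1, fast=2
  step 2: slow=2, fast=3
  step 3: slow=3, fast=3
  slow == fast at node 3: cycle detected

Cycle: yes


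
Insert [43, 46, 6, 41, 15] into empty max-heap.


Insert 43: [43]
Insert 46: [46, 43]
Insert 6: [46, 43, 6]
Insert 41: [46, 43, 6, 41]
Insert 15: [46, 43, 6, 41, 15]

Final heap: [46, 43, 6, 41, 15]


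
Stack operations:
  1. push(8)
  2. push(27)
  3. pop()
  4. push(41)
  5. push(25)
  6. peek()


push(8) -> [8]
push(27) -> [8, 27]
pop()->27, [8]
push(41) -> [8, 41]
push(25) -> [8, 41, 25]
peek()->25

Final stack: [8, 41, 25]


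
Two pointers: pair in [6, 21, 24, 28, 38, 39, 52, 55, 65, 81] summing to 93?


lo=0(6)+hi=9(81)=87
lo=1(21)+hi=9(81)=102
lo=1(21)+hi=8(65)=86
lo=2(24)+hi=8(65)=89
lo=3(28)+hi=8(65)=93

Yes: 28+65=93


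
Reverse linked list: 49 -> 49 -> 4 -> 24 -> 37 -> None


Step 1: curr=49, set curr.next=prev(None) | reversed so far: 49
Step 2: curr=49, set curr.next=prev(49) | reversed so far: 49 -> 49
Step 3: curr=4, set curr.next=prev(49) | reversed so far: 4 -> 49 -> 49
Step 4: curr=24, set curr.next=prev(4) | reversed so far: 24 -> 4 -> 49 -> 49
Step 5: curr=37, set curr.next=prev(24) | reversed so far: 37 -> 24 -> 4 -> 49 -> 49

37 -> 24 -> 4 -> 49 -> 49 -> None


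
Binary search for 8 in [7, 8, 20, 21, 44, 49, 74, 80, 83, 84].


Step 1: lo=0, hi=9, mid=4, val=44
Step 2: lo=0, hi=3, mid=1, val=8

Found at index 1


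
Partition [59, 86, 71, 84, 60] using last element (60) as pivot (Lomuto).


Pivot: 60
  59 <= 60: advance i (no swap)
Place pivot at 1: [59, 60, 71, 84, 86]

Partitioned: [59, 60, 71, 84, 86]


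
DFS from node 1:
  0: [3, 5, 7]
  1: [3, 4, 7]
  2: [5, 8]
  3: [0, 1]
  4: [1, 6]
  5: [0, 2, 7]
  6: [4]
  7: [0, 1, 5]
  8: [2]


Visit 1, push [7, 4, 3]
Visit 3, push [0]
Visit 0, push [7, 5]
Visit 5, push [7, 2]
Visit 2, push [8]
Visit 8, push []
Visit 7, push []
Visit 4, push [6]
Visit 6, push []

DFS order: [1, 3, 0, 5, 2, 8, 7, 4, 6]


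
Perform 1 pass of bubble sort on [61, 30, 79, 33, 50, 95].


Initial: [61, 30, 79, 33, 50, 95]
Pass 1: [30, 61, 33, 50, 79, 95] (3 swaps)

After 1 pass: [30, 61, 33, 50, 79, 95]


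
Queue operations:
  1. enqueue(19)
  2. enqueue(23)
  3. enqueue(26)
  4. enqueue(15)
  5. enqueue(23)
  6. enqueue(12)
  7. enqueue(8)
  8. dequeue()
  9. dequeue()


enqueue(19) -> [19]
enqueue(23) -> [19, 23]
enqueue(26) -> [19, 23, 26]
enqueue(15) -> [19, 23, 26, 15]
enqueue(23) -> [19, 23, 26, 15, 23]
enqueue(12) -> [19, 23, 26, 15, 23, 12]
enqueue(8) -> [19, 23, 26, 15, 23, 12, 8]
dequeue()->19, [23, 26, 15, 23, 12, 8]
dequeue()->23, [26, 15, 23, 12, 8]

Final queue: [26, 15, 23, 12, 8]


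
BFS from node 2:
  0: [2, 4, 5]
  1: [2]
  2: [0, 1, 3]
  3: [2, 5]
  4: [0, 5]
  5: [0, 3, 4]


Visit 2, enqueue [0, 1, 3]
Visit 0, enqueue [4, 5]
Visit 1, enqueue []
Visit 3, enqueue []
Visit 4, enqueue []
Visit 5, enqueue []

BFS order: [2, 0, 1, 3, 4, 5]


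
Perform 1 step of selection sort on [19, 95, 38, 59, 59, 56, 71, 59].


Initial: [19, 95, 38, 59, 59, 56, 71, 59]
Step 1: min=19 at 0
  Swap: [19, 95, 38, 59, 59, 56, 71, 59]

After 1 step: [19, 95, 38, 59, 59, 56, 71, 59]


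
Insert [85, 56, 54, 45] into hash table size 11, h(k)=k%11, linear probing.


Insert 85: h=8 -> slot 8
Insert 56: h=1 -> slot 1
Insert 54: h=10 -> slot 10
Insert 45: h=1, 1 probes -> slot 2

Table: [None, 56, 45, None, None, None, None, None, 85, None, 54]


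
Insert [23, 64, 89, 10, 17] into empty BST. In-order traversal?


Insert 23: root
Insert 64: R from 23
Insert 89: R from 23 -> R from 64
Insert 10: L from 23
Insert 17: L from 23 -> R from 10

In-order: [10, 17, 23, 64, 89]


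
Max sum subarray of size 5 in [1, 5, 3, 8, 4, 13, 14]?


[0:5]: 21
[1:6]: 33
[2:7]: 42

Max: 42 at [2:7]


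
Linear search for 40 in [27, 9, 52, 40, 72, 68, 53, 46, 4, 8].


i=0: 27!=40
i=1: 9!=40
i=2: 52!=40
i=3: 40==40 found!

Found at 3, 4 comps


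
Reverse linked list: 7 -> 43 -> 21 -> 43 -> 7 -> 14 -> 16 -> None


Step 1: curr=7, set curr.next=prev(None) | reversed so far: 7
Step 2: curr=43, set curr.next=prev(7) | reversed so far: 43 -> 7
Step 3: curr=21, set curr.next=prev(43) | reversed so far: 21 -> 43 -> 7
Step 4: curr=43, set curr.next=prev(21) | reversed so far: 43 -> 21 -> 43 -> 7
Step 5: curr=7, set curr.next=prev(43) | reversed so far: 7 -> 43 -> 21 -> 43 -> 7
Step 6: curr=14, set curr.next=prev(7) | reversed so far: 14 -> 7 -> 43 -> 21 -> 43 -> 7
Step 7: curr=16, set curr.next=prev(14) | reversed so far: 16 -> 14 -> 7 -> 43 -> 21 -> 43 -> 7

16 -> 14 -> 7 -> 43 -> 21 -> 43 -> 7 -> None


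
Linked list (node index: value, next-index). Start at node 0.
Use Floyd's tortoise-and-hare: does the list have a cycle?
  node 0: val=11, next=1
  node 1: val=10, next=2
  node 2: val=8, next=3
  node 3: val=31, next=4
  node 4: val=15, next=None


Floyd's tortoise (slow, +1) and hare (fast, +2):
  init: slow=0, fast=0
  step 1: slow=1, fast=2
  step 2: slow=2, fast=4
  step 3: fast -> None, no cycle

Cycle: no


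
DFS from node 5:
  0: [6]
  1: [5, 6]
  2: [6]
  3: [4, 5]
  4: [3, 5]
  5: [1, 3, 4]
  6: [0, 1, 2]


Visit 5, push [4, 3, 1]
Visit 1, push [6]
Visit 6, push [2, 0]
Visit 0, push []
Visit 2, push []
Visit 3, push [4]
Visit 4, push []

DFS order: [5, 1, 6, 0, 2, 3, 4]


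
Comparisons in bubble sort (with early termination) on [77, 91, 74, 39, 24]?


Algorithm: bubble sort (with early termination)
Input: [77, 91, 74, 39, 24]
Sorted: [24, 39, 74, 77, 91]

10


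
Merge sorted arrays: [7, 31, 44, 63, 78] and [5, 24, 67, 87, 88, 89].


Take 5 from B
Take 7 from A
Take 24 from B
Take 31 from A
Take 44 from A
Take 63 from A
Take 67 from B
Take 78 from A

Merged: [5, 7, 24, 31, 44, 63, 67, 78, 87, 88, 89]


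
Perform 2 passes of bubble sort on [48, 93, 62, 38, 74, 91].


Initial: [48, 93, 62, 38, 74, 91]
Pass 1: [48, 62, 38, 74, 91, 93] (4 swaps)
Pass 2: [48, 38, 62, 74, 91, 93] (1 swaps)

After 2 passes: [48, 38, 62, 74, 91, 93]


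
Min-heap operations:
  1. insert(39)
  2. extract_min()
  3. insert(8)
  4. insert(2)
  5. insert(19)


insert(39) -> [39]
extract_min()->39, []
insert(8) -> [8]
insert(2) -> [2, 8]
insert(19) -> [2, 8, 19]

Final heap: [2, 8, 19]


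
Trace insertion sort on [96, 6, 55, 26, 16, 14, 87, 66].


Initial: [96, 6, 55, 26, 16, 14, 87, 66]
Insert 6: [6, 96, 55, 26, 16, 14, 87, 66]
Insert 55: [6, 55, 96, 26, 16, 14, 87, 66]
Insert 26: [6, 26, 55, 96, 16, 14, 87, 66]
Insert 16: [6, 16, 26, 55, 96, 14, 87, 66]
Insert 14: [6, 14, 16, 26, 55, 96, 87, 66]
Insert 87: [6, 14, 16, 26, 55, 87, 96, 66]
Insert 66: [6, 14, 16, 26, 55, 66, 87, 96]

Sorted: [6, 14, 16, 26, 55, 66, 87, 96]


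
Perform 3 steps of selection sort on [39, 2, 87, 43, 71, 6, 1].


Initial: [39, 2, 87, 43, 71, 6, 1]
Step 1: min=1 at 6
  Swap: [1, 2, 87, 43, 71, 6, 39]
Step 2: min=2 at 1
  Swap: [1, 2, 87, 43, 71, 6, 39]
Step 3: min=6 at 5
  Swap: [1, 2, 6, 43, 71, 87, 39]

After 3 steps: [1, 2, 6, 43, 71, 87, 39]


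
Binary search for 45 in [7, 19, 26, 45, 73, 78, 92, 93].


Step 1: lo=0, hi=7, mid=3, val=45

Found at index 3


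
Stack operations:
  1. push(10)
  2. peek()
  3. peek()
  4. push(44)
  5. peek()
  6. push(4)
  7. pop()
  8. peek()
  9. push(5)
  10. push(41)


push(10) -> [10]
peek()->10
peek()->10
push(44) -> [10, 44]
peek()->44
push(4) -> [10, 44, 4]
pop()->4, [10, 44]
peek()->44
push(5) -> [10, 44, 5]
push(41) -> [10, 44, 5, 41]

Final stack: [10, 44, 5, 41]


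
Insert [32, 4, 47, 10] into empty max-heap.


Insert 32: [32]
Insert 4: [32, 4]
Insert 47: [47, 4, 32]
Insert 10: [47, 10, 32, 4]

Final heap: [47, 10, 32, 4]


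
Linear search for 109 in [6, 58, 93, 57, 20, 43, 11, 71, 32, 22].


i=0: 6!=109
i=1: 58!=109
i=2: 93!=109
i=3: 57!=109
i=4: 20!=109
i=5: 43!=109
i=6: 11!=109
i=7: 71!=109
i=8: 32!=109
i=9: 22!=109

Not found, 10 comps


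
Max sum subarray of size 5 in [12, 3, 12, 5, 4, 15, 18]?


[0:5]: 36
[1:6]: 39
[2:7]: 54

Max: 54 at [2:7]


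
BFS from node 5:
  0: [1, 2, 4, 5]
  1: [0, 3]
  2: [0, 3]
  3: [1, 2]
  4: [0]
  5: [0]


Visit 5, enqueue [0]
Visit 0, enqueue [1, 2, 4]
Visit 1, enqueue [3]
Visit 2, enqueue []
Visit 4, enqueue []
Visit 3, enqueue []

BFS order: [5, 0, 1, 2, 4, 3]


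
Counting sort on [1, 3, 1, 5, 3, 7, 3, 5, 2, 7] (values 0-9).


Input: [1, 3, 1, 5, 3, 7, 3, 5, 2, 7]
Counts: [0, 2, 1, 3, 0, 2, 0, 2, 0, 0]

Sorted: [1, 1, 2, 3, 3, 3, 5, 5, 7, 7]
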